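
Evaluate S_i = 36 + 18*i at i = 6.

S_6 = 36 + 18*6 = 36 + 108 = 144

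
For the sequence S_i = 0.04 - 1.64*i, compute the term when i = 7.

S_7 = 0.04 + -1.64*7 = 0.04 + -11.48 = -11.44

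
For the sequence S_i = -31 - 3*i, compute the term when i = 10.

S_10 = -31 + -3*10 = -31 + -30 = -61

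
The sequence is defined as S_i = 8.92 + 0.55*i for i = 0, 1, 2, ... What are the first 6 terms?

This is an arithmetic sequence.
i=0: S_0 = 8.92 + 0.55*0 = 8.92
i=1: S_1 = 8.92 + 0.55*1 = 9.47
i=2: S_2 = 8.92 + 0.55*2 = 10.02
i=3: S_3 = 8.92 + 0.55*3 = 10.57
i=4: S_4 = 8.92 + 0.55*4 = 11.12
i=5: S_5 = 8.92 + 0.55*5 = 11.67
The first 6 terms are: [8.92, 9.47, 10.02, 10.57, 11.12, 11.67]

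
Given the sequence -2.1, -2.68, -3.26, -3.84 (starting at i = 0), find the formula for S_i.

Check differences: -2.68 - -2.1 = -0.58
-3.26 - -2.68 = -0.58
Common difference d = -0.58.
First term a = -2.1.
Formula: S_i = -2.10 - 0.58*i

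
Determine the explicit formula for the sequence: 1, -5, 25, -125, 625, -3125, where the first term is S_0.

Check ratios: -5 / 1 = -5.0
Common ratio r = -5.
First term a = 1.
Formula: S_i = 1 * (-5)^i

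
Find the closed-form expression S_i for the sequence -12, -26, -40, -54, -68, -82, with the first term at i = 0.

Check differences: -26 - -12 = -14
-40 - -26 = -14
Common difference d = -14.
First term a = -12.
Formula: S_i = -12 - 14*i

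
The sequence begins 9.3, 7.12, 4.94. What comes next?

Differences: 7.12 - 9.3 = -2.18
This is an arithmetic sequence with common difference d = -2.18.
Next term = 4.94 + -2.18 = 2.76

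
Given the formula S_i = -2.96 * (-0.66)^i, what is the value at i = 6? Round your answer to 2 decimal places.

S_6 = -2.96 * (-0.66)^6 ≈ -2.96 * 0.0827 ≈ -0.24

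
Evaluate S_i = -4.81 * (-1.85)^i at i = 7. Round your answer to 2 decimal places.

S_7 = -4.81 * (-1.85)^7 ≈ -4.81 * -74.1655 ≈ 356.74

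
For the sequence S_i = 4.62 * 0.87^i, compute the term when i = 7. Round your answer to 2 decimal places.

S_7 = 4.62 * 0.87^7 ≈ 4.62 * 0.3773 ≈ 1.74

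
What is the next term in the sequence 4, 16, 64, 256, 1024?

Ratios: 16 / 4 = 4.0
This is a geometric sequence with common ratio r = 4.
Next term = 1024 * 4 = 4096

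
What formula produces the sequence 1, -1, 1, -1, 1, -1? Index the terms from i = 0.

Check ratios: -1 / 1 = -1.0
Common ratio r = -1.
First term a = 1.
Formula: S_i = 1 * (-1)^i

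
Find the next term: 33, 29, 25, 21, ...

Differences: 29 - 33 = -4
This is an arithmetic sequence with common difference d = -4.
Next term = 21 + -4 = 17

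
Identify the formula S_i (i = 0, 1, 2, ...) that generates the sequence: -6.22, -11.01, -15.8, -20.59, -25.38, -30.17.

Check differences: -11.01 - -6.22 = -4.79
-15.8 - -11.01 = -4.79
Common difference d = -4.79.
First term a = -6.22.
Formula: S_i = -6.22 - 4.79*i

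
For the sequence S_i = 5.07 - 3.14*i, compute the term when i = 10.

S_10 = 5.07 + -3.14*10 = 5.07 + -31.4 = -26.33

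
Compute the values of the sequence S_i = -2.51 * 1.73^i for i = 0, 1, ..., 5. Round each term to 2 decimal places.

This is a geometric sequence.
i=0: S_0 = -2.51 * 1.73^0 = -2.51
i=1: S_1 = -2.51 * 1.73^1 ≈ -4.34
i=2: S_2 = -2.51 * 1.73^2 ≈ -7.51
i=3: S_3 = -2.51 * 1.73^3 ≈ -13.0
i=4: S_4 = -2.51 * 1.73^4 ≈ -22.48
i=5: S_5 = -2.51 * 1.73^5 ≈ -38.9
The first 6 terms are: [-2.51, -4.34, -7.51, -13.0, -22.48, -38.9]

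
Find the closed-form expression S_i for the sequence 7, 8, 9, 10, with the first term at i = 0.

Check differences: 8 - 7 = 1
9 - 8 = 1
Common difference d = 1.
First term a = 7.
Formula: S_i = 7 + 1*i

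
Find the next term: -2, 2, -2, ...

Ratios: 2 / -2 = -1.0
This is a geometric sequence with common ratio r = -1.
Next term = -2 * -1 = 2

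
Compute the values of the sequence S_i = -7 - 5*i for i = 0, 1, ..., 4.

This is an arithmetic sequence.
i=0: S_0 = -7 + -5*0 = -7
i=1: S_1 = -7 + -5*1 = -12
i=2: S_2 = -7 + -5*2 = -17
i=3: S_3 = -7 + -5*3 = -22
i=4: S_4 = -7 + -5*4 = -27
The first 5 terms are: [-7, -12, -17, -22, -27]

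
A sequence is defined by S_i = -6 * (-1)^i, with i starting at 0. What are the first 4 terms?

This is a geometric sequence.
i=0: S_0 = -6 * (-1)^0 = -6
i=1: S_1 = -6 * (-1)^1 = 6
i=2: S_2 = -6 * (-1)^2 = -6
i=3: S_3 = -6 * (-1)^3 = 6
The first 4 terms are: [-6, 6, -6, 6]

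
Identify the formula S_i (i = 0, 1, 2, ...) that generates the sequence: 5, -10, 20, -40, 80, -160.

Check ratios: -10 / 5 = -2.0
Common ratio r = -2.
First term a = 5.
Formula: S_i = 5 * (-2)^i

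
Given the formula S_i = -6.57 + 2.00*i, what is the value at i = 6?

S_6 = -6.57 + 2.0*6 = -6.57 + 12.0 = 5.43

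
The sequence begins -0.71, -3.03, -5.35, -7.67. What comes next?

Differences: -3.03 - -0.71 = -2.32
This is an arithmetic sequence with common difference d = -2.32.
Next term = -7.67 + -2.32 = -9.99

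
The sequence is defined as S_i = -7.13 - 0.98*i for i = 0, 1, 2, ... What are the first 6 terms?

This is an arithmetic sequence.
i=0: S_0 = -7.13 + -0.98*0 = -7.13
i=1: S_1 = -7.13 + -0.98*1 = -8.11
i=2: S_2 = -7.13 + -0.98*2 = -9.09
i=3: S_3 = -7.13 + -0.98*3 = -10.07
i=4: S_4 = -7.13 + -0.98*4 = -11.05
i=5: S_5 = -7.13 + -0.98*5 = -12.03
The first 6 terms are: [-7.13, -8.11, -9.09, -10.07, -11.05, -12.03]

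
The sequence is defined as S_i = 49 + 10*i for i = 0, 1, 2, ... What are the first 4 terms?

This is an arithmetic sequence.
i=0: S_0 = 49 + 10*0 = 49
i=1: S_1 = 49 + 10*1 = 59
i=2: S_2 = 49 + 10*2 = 69
i=3: S_3 = 49 + 10*3 = 79
The first 4 terms are: [49, 59, 69, 79]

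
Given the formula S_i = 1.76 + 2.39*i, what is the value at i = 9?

S_9 = 1.76 + 2.39*9 = 1.76 + 21.51 = 23.27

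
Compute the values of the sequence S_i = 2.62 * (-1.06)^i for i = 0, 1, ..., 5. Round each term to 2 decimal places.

This is a geometric sequence.
i=0: S_0 = 2.62 * (-1.06)^0 = 2.62
i=1: S_1 = 2.62 * (-1.06)^1 ≈ -2.78
i=2: S_2 = 2.62 * (-1.06)^2 ≈ 2.94
i=3: S_3 = 2.62 * (-1.06)^3 ≈ -3.12
i=4: S_4 = 2.62 * (-1.06)^4 ≈ 3.31
i=5: S_5 = 2.62 * (-1.06)^5 ≈ -3.51
The first 6 terms are: [2.62, -2.78, 2.94, -3.12, 3.31, -3.51]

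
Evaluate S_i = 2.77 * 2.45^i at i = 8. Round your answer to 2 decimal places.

S_8 = 2.77 * 2.45^8 ≈ 2.77 * 1298.1614 ≈ 3595.91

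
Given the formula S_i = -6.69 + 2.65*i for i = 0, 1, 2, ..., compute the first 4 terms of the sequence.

This is an arithmetic sequence.
i=0: S_0 = -6.69 + 2.65*0 = -6.69
i=1: S_1 = -6.69 + 2.65*1 = -4.04
i=2: S_2 = -6.69 + 2.65*2 = -1.39
i=3: S_3 = -6.69 + 2.65*3 = 1.26
The first 4 terms are: [-6.69, -4.04, -1.39, 1.26]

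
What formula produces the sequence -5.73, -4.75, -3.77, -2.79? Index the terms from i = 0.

Check differences: -4.75 - -5.73 = 0.98
-3.77 - -4.75 = 0.98
Common difference d = 0.98.
First term a = -5.73.
Formula: S_i = -5.73 + 0.98*i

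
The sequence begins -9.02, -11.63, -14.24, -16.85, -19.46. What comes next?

Differences: -11.63 - -9.02 = -2.61
This is an arithmetic sequence with common difference d = -2.61.
Next term = -19.46 + -2.61 = -22.07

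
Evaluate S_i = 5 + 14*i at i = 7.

S_7 = 5 + 14*7 = 5 + 98 = 103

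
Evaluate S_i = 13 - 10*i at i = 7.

S_7 = 13 + -10*7 = 13 + -70 = -57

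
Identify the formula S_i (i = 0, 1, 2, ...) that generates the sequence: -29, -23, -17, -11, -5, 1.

Check differences: -23 - -29 = 6
-17 - -23 = 6
Common difference d = 6.
First term a = -29.
Formula: S_i = -29 + 6*i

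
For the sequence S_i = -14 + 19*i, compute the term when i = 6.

S_6 = -14 + 19*6 = -14 + 114 = 100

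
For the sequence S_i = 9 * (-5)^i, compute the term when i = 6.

S_6 = 9 * (-5)^6 = 9 * 15625 = 140625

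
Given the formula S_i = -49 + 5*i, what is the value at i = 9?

S_9 = -49 + 5*9 = -49 + 45 = -4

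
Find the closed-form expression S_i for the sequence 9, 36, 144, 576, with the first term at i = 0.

Check ratios: 36 / 9 = 4.0
Common ratio r = 4.
First term a = 9.
Formula: S_i = 9 * 4^i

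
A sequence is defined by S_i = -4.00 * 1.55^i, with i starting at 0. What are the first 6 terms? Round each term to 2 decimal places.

This is a geometric sequence.
i=0: S_0 = -4.0 * 1.55^0 = -4.0
i=1: S_1 = -4.0 * 1.55^1 = -6.2
i=2: S_2 = -4.0 * 1.55^2 = -9.61
i=3: S_3 = -4.0 * 1.55^3 ≈ -14.9
i=4: S_4 = -4.0 * 1.55^4 ≈ -23.09
i=5: S_5 = -4.0 * 1.55^5 ≈ -35.79
The first 6 terms are: [-4.0, -6.2, -9.61, -14.9, -23.09, -35.79]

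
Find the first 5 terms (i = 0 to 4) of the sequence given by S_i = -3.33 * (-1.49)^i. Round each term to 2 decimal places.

This is a geometric sequence.
i=0: S_0 = -3.33 * (-1.49)^0 = -3.33
i=1: S_1 = -3.33 * (-1.49)^1 ≈ 4.96
i=2: S_2 = -3.33 * (-1.49)^2 ≈ -7.39
i=3: S_3 = -3.33 * (-1.49)^3 ≈ 11.02
i=4: S_4 = -3.33 * (-1.49)^4 ≈ -16.41
The first 5 terms are: [-3.33, 4.96, -7.39, 11.02, -16.41]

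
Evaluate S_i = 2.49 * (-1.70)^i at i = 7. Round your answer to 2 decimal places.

S_7 = 2.49 * (-1.7)^7 ≈ 2.49 * -41.0339 ≈ -102.17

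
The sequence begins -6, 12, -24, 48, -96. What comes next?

Ratios: 12 / -6 = -2.0
This is a geometric sequence with common ratio r = -2.
Next term = -96 * -2 = 192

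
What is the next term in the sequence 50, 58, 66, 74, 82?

Differences: 58 - 50 = 8
This is an arithmetic sequence with common difference d = 8.
Next term = 82 + 8 = 90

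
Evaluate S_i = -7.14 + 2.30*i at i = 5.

S_5 = -7.14 + 2.3*5 = -7.14 + 11.5 = 4.36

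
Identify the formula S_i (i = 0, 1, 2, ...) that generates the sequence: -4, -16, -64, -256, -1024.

Check ratios: -16 / -4 = 4.0
Common ratio r = 4.
First term a = -4.
Formula: S_i = -4 * 4^i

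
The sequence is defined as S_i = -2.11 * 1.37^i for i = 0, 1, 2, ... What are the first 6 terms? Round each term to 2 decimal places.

This is a geometric sequence.
i=0: S_0 = -2.11 * 1.37^0 = -2.11
i=1: S_1 = -2.11 * 1.37^1 ≈ -2.89
i=2: S_2 = -2.11 * 1.37^2 ≈ -3.96
i=3: S_3 = -2.11 * 1.37^3 ≈ -5.43
i=4: S_4 = -2.11 * 1.37^4 ≈ -7.43
i=5: S_5 = -2.11 * 1.37^5 ≈ -10.18
The first 6 terms are: [-2.11, -2.89, -3.96, -5.43, -7.43, -10.18]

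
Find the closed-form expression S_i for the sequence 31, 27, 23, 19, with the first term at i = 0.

Check differences: 27 - 31 = -4
23 - 27 = -4
Common difference d = -4.
First term a = 31.
Formula: S_i = 31 - 4*i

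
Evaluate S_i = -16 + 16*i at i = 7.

S_7 = -16 + 16*7 = -16 + 112 = 96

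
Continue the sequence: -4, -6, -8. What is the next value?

Differences: -6 - -4 = -2
This is an arithmetic sequence with common difference d = -2.
Next term = -8 + -2 = -10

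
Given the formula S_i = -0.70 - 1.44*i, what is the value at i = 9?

S_9 = -0.7 + -1.44*9 = -0.7 + -12.96 = -13.66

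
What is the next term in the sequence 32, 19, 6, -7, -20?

Differences: 19 - 32 = -13
This is an arithmetic sequence with common difference d = -13.
Next term = -20 + -13 = -33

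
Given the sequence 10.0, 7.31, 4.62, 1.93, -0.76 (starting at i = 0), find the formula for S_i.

Check differences: 7.31 - 10.0 = -2.69
4.62 - 7.31 = -2.69
Common difference d = -2.69.
First term a = 10.0.
Formula: S_i = 10.00 - 2.69*i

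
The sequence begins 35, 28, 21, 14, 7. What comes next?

Differences: 28 - 35 = -7
This is an arithmetic sequence with common difference d = -7.
Next term = 7 + -7 = 0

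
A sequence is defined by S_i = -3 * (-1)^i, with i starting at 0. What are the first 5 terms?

This is a geometric sequence.
i=0: S_0 = -3 * (-1)^0 = -3
i=1: S_1 = -3 * (-1)^1 = 3
i=2: S_2 = -3 * (-1)^2 = -3
i=3: S_3 = -3 * (-1)^3 = 3
i=4: S_4 = -3 * (-1)^4 = -3
The first 5 terms are: [-3, 3, -3, 3, -3]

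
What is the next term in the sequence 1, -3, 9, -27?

Ratios: -3 / 1 = -3.0
This is a geometric sequence with common ratio r = -3.
Next term = -27 * -3 = 81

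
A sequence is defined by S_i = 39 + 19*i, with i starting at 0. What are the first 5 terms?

This is an arithmetic sequence.
i=0: S_0 = 39 + 19*0 = 39
i=1: S_1 = 39 + 19*1 = 58
i=2: S_2 = 39 + 19*2 = 77
i=3: S_3 = 39 + 19*3 = 96
i=4: S_4 = 39 + 19*4 = 115
The first 5 terms are: [39, 58, 77, 96, 115]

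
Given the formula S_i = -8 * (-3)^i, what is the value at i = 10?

S_10 = -8 * (-3)^10 = -8 * 59049 = -472392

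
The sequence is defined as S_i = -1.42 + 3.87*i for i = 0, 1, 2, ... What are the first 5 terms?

This is an arithmetic sequence.
i=0: S_0 = -1.42 + 3.87*0 = -1.42
i=1: S_1 = -1.42 + 3.87*1 = 2.45
i=2: S_2 = -1.42 + 3.87*2 = 6.32
i=3: S_3 = -1.42 + 3.87*3 = 10.19
i=4: S_4 = -1.42 + 3.87*4 = 14.06
The first 5 terms are: [-1.42, 2.45, 6.32, 10.19, 14.06]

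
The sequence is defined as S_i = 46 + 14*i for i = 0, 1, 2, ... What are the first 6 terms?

This is an arithmetic sequence.
i=0: S_0 = 46 + 14*0 = 46
i=1: S_1 = 46 + 14*1 = 60
i=2: S_2 = 46 + 14*2 = 74
i=3: S_3 = 46 + 14*3 = 88
i=4: S_4 = 46 + 14*4 = 102
i=5: S_5 = 46 + 14*5 = 116
The first 6 terms are: [46, 60, 74, 88, 102, 116]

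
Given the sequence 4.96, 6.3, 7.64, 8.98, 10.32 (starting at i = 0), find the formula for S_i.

Check differences: 6.3 - 4.96 = 1.34
7.64 - 6.3 = 1.34
Common difference d = 1.34.
First term a = 4.96.
Formula: S_i = 4.96 + 1.34*i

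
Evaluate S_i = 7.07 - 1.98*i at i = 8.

S_8 = 7.07 + -1.98*8 = 7.07 + -15.84 = -8.77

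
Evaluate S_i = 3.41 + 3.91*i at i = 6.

S_6 = 3.41 + 3.91*6 = 3.41 + 23.46 = 26.87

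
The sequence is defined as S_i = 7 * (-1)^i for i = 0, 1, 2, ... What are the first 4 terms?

This is a geometric sequence.
i=0: S_0 = 7 * (-1)^0 = 7
i=1: S_1 = 7 * (-1)^1 = -7
i=2: S_2 = 7 * (-1)^2 = 7
i=3: S_3 = 7 * (-1)^3 = -7
The first 4 terms are: [7, -7, 7, -7]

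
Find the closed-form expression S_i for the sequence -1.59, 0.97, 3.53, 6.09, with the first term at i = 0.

Check differences: 0.97 - -1.59 = 2.56
3.53 - 0.97 = 2.56
Common difference d = 2.56.
First term a = -1.59.
Formula: S_i = -1.59 + 2.56*i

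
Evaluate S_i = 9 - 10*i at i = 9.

S_9 = 9 + -10*9 = 9 + -90 = -81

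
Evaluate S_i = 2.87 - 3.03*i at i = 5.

S_5 = 2.87 + -3.03*5 = 2.87 + -15.15 = -12.28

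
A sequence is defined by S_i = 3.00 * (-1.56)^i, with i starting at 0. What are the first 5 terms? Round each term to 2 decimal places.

This is a geometric sequence.
i=0: S_0 = 3.0 * (-1.56)^0 = 3.0
i=1: S_1 = 3.0 * (-1.56)^1 = -4.68
i=2: S_2 = 3.0 * (-1.56)^2 ≈ 7.3
i=3: S_3 = 3.0 * (-1.56)^3 ≈ -11.39
i=4: S_4 = 3.0 * (-1.56)^4 ≈ 17.77
The first 5 terms are: [3.0, -4.68, 7.3, -11.39, 17.77]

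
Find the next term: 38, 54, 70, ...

Differences: 54 - 38 = 16
This is an arithmetic sequence with common difference d = 16.
Next term = 70 + 16 = 86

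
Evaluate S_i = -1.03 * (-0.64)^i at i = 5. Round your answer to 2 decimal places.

S_5 = -1.03 * (-0.64)^5 ≈ -1.03 * -0.1074 ≈ 0.11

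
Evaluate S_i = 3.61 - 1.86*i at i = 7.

S_7 = 3.61 + -1.86*7 = 3.61 + -13.02 = -9.41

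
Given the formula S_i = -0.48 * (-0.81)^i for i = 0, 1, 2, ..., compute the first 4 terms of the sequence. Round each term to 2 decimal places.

This is a geometric sequence.
i=0: S_0 = -0.48 * (-0.81)^0 = -0.48
i=1: S_1 = -0.48 * (-0.81)^1 ≈ 0.39
i=2: S_2 = -0.48 * (-0.81)^2 ≈ -0.31
i=3: S_3 = -0.48 * (-0.81)^3 ≈ 0.26
The first 4 terms are: [-0.48, 0.39, -0.31, 0.26]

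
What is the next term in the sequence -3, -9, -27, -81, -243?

Ratios: -9 / -3 = 3.0
This is a geometric sequence with common ratio r = 3.
Next term = -243 * 3 = -729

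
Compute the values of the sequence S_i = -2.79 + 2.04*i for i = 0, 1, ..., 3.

This is an arithmetic sequence.
i=0: S_0 = -2.79 + 2.04*0 = -2.79
i=1: S_1 = -2.79 + 2.04*1 = -0.75
i=2: S_2 = -2.79 + 2.04*2 = 1.29
i=3: S_3 = -2.79 + 2.04*3 = 3.33
The first 4 terms are: [-2.79, -0.75, 1.29, 3.33]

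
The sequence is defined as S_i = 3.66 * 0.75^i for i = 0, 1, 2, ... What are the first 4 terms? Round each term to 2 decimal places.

This is a geometric sequence.
i=0: S_0 = 3.66 * 0.75^0 = 3.66
i=1: S_1 = 3.66 * 0.75^1 ≈ 2.75
i=2: S_2 = 3.66 * 0.75^2 ≈ 2.06
i=3: S_3 = 3.66 * 0.75^3 ≈ 1.54
The first 4 terms are: [3.66, 2.75, 2.06, 1.54]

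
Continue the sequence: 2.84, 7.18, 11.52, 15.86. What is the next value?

Differences: 7.18 - 2.84 = 4.34
This is an arithmetic sequence with common difference d = 4.34.
Next term = 15.86 + 4.34 = 20.2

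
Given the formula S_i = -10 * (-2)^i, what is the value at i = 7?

S_7 = -10 * (-2)^7 = -10 * -128 = 1280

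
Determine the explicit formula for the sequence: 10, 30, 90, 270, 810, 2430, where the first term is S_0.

Check ratios: 30 / 10 = 3.0
Common ratio r = 3.
First term a = 10.
Formula: S_i = 10 * 3^i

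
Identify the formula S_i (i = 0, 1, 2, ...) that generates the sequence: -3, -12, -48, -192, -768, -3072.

Check ratios: -12 / -3 = 4.0
Common ratio r = 4.
First term a = -3.
Formula: S_i = -3 * 4^i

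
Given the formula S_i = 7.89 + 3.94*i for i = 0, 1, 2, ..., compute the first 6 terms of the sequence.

This is an arithmetic sequence.
i=0: S_0 = 7.89 + 3.94*0 = 7.89
i=1: S_1 = 7.89 + 3.94*1 = 11.83
i=2: S_2 = 7.89 + 3.94*2 = 15.77
i=3: S_3 = 7.89 + 3.94*3 = 19.71
i=4: S_4 = 7.89 + 3.94*4 = 23.65
i=5: S_5 = 7.89 + 3.94*5 = 27.59
The first 6 terms are: [7.89, 11.83, 15.77, 19.71, 23.65, 27.59]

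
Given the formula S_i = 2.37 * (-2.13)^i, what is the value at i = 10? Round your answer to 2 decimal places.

S_10 = 2.37 * (-2.13)^10 ≈ 2.37 * 1922.1888 ≈ 4555.59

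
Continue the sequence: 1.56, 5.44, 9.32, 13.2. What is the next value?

Differences: 5.44 - 1.56 = 3.88
This is an arithmetic sequence with common difference d = 3.88.
Next term = 13.2 + 3.88 = 17.08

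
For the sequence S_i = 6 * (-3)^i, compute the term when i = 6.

S_6 = 6 * (-3)^6 = 6 * 729 = 4374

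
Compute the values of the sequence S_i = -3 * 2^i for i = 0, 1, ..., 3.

This is a geometric sequence.
i=0: S_0 = -3 * 2^0 = -3
i=1: S_1 = -3 * 2^1 = -6
i=2: S_2 = -3 * 2^2 = -12
i=3: S_3 = -3 * 2^3 = -24
The first 4 terms are: [-3, -6, -12, -24]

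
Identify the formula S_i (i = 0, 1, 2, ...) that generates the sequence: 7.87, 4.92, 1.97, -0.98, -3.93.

Check differences: 4.92 - 7.87 = -2.95
1.97 - 4.92 = -2.95
Common difference d = -2.95.
First term a = 7.87.
Formula: S_i = 7.87 - 2.95*i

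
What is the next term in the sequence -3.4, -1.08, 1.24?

Differences: -1.08 - -3.4 = 2.32
This is an arithmetic sequence with common difference d = 2.32.
Next term = 1.24 + 2.32 = 3.56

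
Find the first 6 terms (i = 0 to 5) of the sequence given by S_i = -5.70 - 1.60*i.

This is an arithmetic sequence.
i=0: S_0 = -5.7 + -1.6*0 = -5.7
i=1: S_1 = -5.7 + -1.6*1 = -7.3
i=2: S_2 = -5.7 + -1.6*2 = -8.9
i=3: S_3 = -5.7 + -1.6*3 = -10.5
i=4: S_4 = -5.7 + -1.6*4 = -12.1
i=5: S_5 = -5.7 + -1.6*5 = -13.7
The first 6 terms are: [-5.7, -7.3, -8.9, -10.5, -12.1, -13.7]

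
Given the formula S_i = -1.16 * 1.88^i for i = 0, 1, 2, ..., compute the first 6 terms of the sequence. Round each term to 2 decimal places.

This is a geometric sequence.
i=0: S_0 = -1.16 * 1.88^0 = -1.16
i=1: S_1 = -1.16 * 1.88^1 ≈ -2.18
i=2: S_2 = -1.16 * 1.88^2 ≈ -4.1
i=3: S_3 = -1.16 * 1.88^3 ≈ -7.71
i=4: S_4 = -1.16 * 1.88^4 ≈ -14.49
i=5: S_5 = -1.16 * 1.88^5 ≈ -27.24
The first 6 terms are: [-1.16, -2.18, -4.1, -7.71, -14.49, -27.24]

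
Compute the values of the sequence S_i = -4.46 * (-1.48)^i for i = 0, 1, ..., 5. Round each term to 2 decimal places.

This is a geometric sequence.
i=0: S_0 = -4.46 * (-1.48)^0 = -4.46
i=1: S_1 = -4.46 * (-1.48)^1 ≈ 6.6
i=2: S_2 = -4.46 * (-1.48)^2 ≈ -9.77
i=3: S_3 = -4.46 * (-1.48)^3 ≈ 14.46
i=4: S_4 = -4.46 * (-1.48)^4 ≈ -21.4
i=5: S_5 = -4.46 * (-1.48)^5 ≈ 31.67
The first 6 terms are: [-4.46, 6.6, -9.77, 14.46, -21.4, 31.67]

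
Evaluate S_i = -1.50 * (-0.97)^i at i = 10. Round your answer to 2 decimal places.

S_10 = -1.5 * (-0.97)^10 ≈ -1.5 * 0.7374 ≈ -1.11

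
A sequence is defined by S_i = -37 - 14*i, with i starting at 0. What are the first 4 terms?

This is an arithmetic sequence.
i=0: S_0 = -37 + -14*0 = -37
i=1: S_1 = -37 + -14*1 = -51
i=2: S_2 = -37 + -14*2 = -65
i=3: S_3 = -37 + -14*3 = -79
The first 4 terms are: [-37, -51, -65, -79]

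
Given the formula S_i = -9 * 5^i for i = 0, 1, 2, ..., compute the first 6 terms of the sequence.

This is a geometric sequence.
i=0: S_0 = -9 * 5^0 = -9
i=1: S_1 = -9 * 5^1 = -45
i=2: S_2 = -9 * 5^2 = -225
i=3: S_3 = -9 * 5^3 = -1125
i=4: S_4 = -9 * 5^4 = -5625
i=5: S_5 = -9 * 5^5 = -28125
The first 6 terms are: [-9, -45, -225, -1125, -5625, -28125]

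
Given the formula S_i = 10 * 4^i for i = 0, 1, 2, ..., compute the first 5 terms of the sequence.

This is a geometric sequence.
i=0: S_0 = 10 * 4^0 = 10
i=1: S_1 = 10 * 4^1 = 40
i=2: S_2 = 10 * 4^2 = 160
i=3: S_3 = 10 * 4^3 = 640
i=4: S_4 = 10 * 4^4 = 2560
The first 5 terms are: [10, 40, 160, 640, 2560]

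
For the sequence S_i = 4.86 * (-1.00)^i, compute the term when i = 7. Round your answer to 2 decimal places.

S_7 = 4.86 * (-1.0)^7 = 4.86 * -1 = -4.86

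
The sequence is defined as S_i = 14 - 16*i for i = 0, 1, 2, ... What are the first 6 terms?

This is an arithmetic sequence.
i=0: S_0 = 14 + -16*0 = 14
i=1: S_1 = 14 + -16*1 = -2
i=2: S_2 = 14 + -16*2 = -18
i=3: S_3 = 14 + -16*3 = -34
i=4: S_4 = 14 + -16*4 = -50
i=5: S_5 = 14 + -16*5 = -66
The first 6 terms are: [14, -2, -18, -34, -50, -66]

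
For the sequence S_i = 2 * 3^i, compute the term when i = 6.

S_6 = 2 * 3^6 = 2 * 729 = 1458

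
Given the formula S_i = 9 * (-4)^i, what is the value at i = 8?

S_8 = 9 * (-4)^8 = 9 * 65536 = 589824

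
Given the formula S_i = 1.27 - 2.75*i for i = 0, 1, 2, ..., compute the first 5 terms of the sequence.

This is an arithmetic sequence.
i=0: S_0 = 1.27 + -2.75*0 = 1.27
i=1: S_1 = 1.27 + -2.75*1 = -1.48
i=2: S_2 = 1.27 + -2.75*2 = -4.23
i=3: S_3 = 1.27 + -2.75*3 = -6.98
i=4: S_4 = 1.27 + -2.75*4 = -9.73
The first 5 terms are: [1.27, -1.48, -4.23, -6.98, -9.73]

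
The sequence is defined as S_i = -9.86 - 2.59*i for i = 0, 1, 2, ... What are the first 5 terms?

This is an arithmetic sequence.
i=0: S_0 = -9.86 + -2.59*0 = -9.86
i=1: S_1 = -9.86 + -2.59*1 = -12.45
i=2: S_2 = -9.86 + -2.59*2 = -15.04
i=3: S_3 = -9.86 + -2.59*3 = -17.63
i=4: S_4 = -9.86 + -2.59*4 = -20.22
The first 5 terms are: [-9.86, -12.45, -15.04, -17.63, -20.22]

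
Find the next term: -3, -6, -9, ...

Differences: -6 - -3 = -3
This is an arithmetic sequence with common difference d = -3.
Next term = -9 + -3 = -12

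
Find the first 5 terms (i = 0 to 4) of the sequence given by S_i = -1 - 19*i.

This is an arithmetic sequence.
i=0: S_0 = -1 + -19*0 = -1
i=1: S_1 = -1 + -19*1 = -20
i=2: S_2 = -1 + -19*2 = -39
i=3: S_3 = -1 + -19*3 = -58
i=4: S_4 = -1 + -19*4 = -77
The first 5 terms are: [-1, -20, -39, -58, -77]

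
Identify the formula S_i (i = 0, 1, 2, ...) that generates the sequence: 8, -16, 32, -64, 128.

Check ratios: -16 / 8 = -2.0
Common ratio r = -2.
First term a = 8.
Formula: S_i = 8 * (-2)^i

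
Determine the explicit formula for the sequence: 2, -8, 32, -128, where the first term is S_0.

Check ratios: -8 / 2 = -4.0
Common ratio r = -4.
First term a = 2.
Formula: S_i = 2 * (-4)^i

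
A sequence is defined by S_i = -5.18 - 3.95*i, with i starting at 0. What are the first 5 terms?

This is an arithmetic sequence.
i=0: S_0 = -5.18 + -3.95*0 = -5.18
i=1: S_1 = -5.18 + -3.95*1 = -9.13
i=2: S_2 = -5.18 + -3.95*2 = -13.08
i=3: S_3 = -5.18 + -3.95*3 = -17.03
i=4: S_4 = -5.18 + -3.95*4 = -20.98
The first 5 terms are: [-5.18, -9.13, -13.08, -17.03, -20.98]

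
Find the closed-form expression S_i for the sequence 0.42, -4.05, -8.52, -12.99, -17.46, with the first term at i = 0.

Check differences: -4.05 - 0.42 = -4.47
-8.52 - -4.05 = -4.47
Common difference d = -4.47.
First term a = 0.42.
Formula: S_i = 0.42 - 4.47*i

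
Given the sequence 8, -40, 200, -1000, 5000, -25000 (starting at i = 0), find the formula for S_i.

Check ratios: -40 / 8 = -5.0
Common ratio r = -5.
First term a = 8.
Formula: S_i = 8 * (-5)^i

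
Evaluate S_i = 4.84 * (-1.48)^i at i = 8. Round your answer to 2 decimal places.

S_8 = 4.84 * (-1.48)^8 ≈ 4.84 * 23.0194 ≈ 111.41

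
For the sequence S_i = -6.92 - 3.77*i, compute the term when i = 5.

S_5 = -6.92 + -3.77*5 = -6.92 + -18.85 = -25.77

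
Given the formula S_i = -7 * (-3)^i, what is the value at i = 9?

S_9 = -7 * (-3)^9 = -7 * -19683 = 137781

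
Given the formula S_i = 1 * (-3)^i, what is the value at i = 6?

S_6 = 1 * (-3)^6 = 1 * 729 = 729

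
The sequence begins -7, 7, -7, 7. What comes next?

Ratios: 7 / -7 = -1.0
This is a geometric sequence with common ratio r = -1.
Next term = 7 * -1 = -7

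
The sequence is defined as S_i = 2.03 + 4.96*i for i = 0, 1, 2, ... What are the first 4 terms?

This is an arithmetic sequence.
i=0: S_0 = 2.03 + 4.96*0 = 2.03
i=1: S_1 = 2.03 + 4.96*1 = 6.99
i=2: S_2 = 2.03 + 4.96*2 = 11.95
i=3: S_3 = 2.03 + 4.96*3 = 16.91
The first 4 terms are: [2.03, 6.99, 11.95, 16.91]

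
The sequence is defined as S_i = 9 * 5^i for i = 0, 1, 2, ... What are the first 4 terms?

This is a geometric sequence.
i=0: S_0 = 9 * 5^0 = 9
i=1: S_1 = 9 * 5^1 = 45
i=2: S_2 = 9 * 5^2 = 225
i=3: S_3 = 9 * 5^3 = 1125
The first 4 terms are: [9, 45, 225, 1125]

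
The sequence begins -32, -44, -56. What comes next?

Differences: -44 - -32 = -12
This is an arithmetic sequence with common difference d = -12.
Next term = -56 + -12 = -68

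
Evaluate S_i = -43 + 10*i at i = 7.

S_7 = -43 + 10*7 = -43 + 70 = 27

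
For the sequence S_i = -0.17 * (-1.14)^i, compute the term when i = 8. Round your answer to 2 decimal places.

S_8 = -0.17 * (-1.14)^8 ≈ -0.17 * 2.8526 ≈ -0.48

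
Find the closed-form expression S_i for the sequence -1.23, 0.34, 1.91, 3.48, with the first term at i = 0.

Check differences: 0.34 - -1.23 = 1.57
1.91 - 0.34 = 1.57
Common difference d = 1.57.
First term a = -1.23.
Formula: S_i = -1.23 + 1.57*i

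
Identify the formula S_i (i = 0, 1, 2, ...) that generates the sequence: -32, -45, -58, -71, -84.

Check differences: -45 - -32 = -13
-58 - -45 = -13
Common difference d = -13.
First term a = -32.
Formula: S_i = -32 - 13*i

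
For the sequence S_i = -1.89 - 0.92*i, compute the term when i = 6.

S_6 = -1.89 + -0.92*6 = -1.89 + -5.52 = -7.41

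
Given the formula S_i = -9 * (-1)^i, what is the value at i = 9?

S_9 = -9 * (-1)^9 = -9 * -1 = 9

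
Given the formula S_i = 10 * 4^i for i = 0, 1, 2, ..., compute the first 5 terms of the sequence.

This is a geometric sequence.
i=0: S_0 = 10 * 4^0 = 10
i=1: S_1 = 10 * 4^1 = 40
i=2: S_2 = 10 * 4^2 = 160
i=3: S_3 = 10 * 4^3 = 640
i=4: S_4 = 10 * 4^4 = 2560
The first 5 terms are: [10, 40, 160, 640, 2560]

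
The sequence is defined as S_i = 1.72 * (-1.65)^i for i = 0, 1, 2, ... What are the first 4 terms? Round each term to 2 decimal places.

This is a geometric sequence.
i=0: S_0 = 1.72 * (-1.65)^0 = 1.72
i=1: S_1 = 1.72 * (-1.65)^1 ≈ -2.84
i=2: S_2 = 1.72 * (-1.65)^2 ≈ 4.68
i=3: S_3 = 1.72 * (-1.65)^3 ≈ -7.73
The first 4 terms are: [1.72, -2.84, 4.68, -7.73]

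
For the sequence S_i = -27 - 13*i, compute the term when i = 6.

S_6 = -27 + -13*6 = -27 + -78 = -105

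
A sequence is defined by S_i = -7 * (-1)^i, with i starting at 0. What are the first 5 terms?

This is a geometric sequence.
i=0: S_0 = -7 * (-1)^0 = -7
i=1: S_1 = -7 * (-1)^1 = 7
i=2: S_2 = -7 * (-1)^2 = -7
i=3: S_3 = -7 * (-1)^3 = 7
i=4: S_4 = -7 * (-1)^4 = -7
The first 5 terms are: [-7, 7, -7, 7, -7]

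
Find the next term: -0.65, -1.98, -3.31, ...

Differences: -1.98 - -0.65 = -1.33
This is an arithmetic sequence with common difference d = -1.33.
Next term = -3.31 + -1.33 = -4.64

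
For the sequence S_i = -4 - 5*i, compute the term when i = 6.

S_6 = -4 + -5*6 = -4 + -30 = -34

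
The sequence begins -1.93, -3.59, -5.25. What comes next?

Differences: -3.59 - -1.93 = -1.66
This is an arithmetic sequence with common difference d = -1.66.
Next term = -5.25 + -1.66 = -6.91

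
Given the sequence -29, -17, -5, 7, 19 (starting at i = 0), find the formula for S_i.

Check differences: -17 - -29 = 12
-5 - -17 = 12
Common difference d = 12.
First term a = -29.
Formula: S_i = -29 + 12*i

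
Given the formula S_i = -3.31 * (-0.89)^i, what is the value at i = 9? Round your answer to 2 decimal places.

S_9 = -3.31 * (-0.89)^9 ≈ -3.31 * -0.3504 ≈ 1.16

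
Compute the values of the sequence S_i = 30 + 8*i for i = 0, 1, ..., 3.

This is an arithmetic sequence.
i=0: S_0 = 30 + 8*0 = 30
i=1: S_1 = 30 + 8*1 = 38
i=2: S_2 = 30 + 8*2 = 46
i=3: S_3 = 30 + 8*3 = 54
The first 4 terms are: [30, 38, 46, 54]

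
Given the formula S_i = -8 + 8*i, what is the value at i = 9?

S_9 = -8 + 8*9 = -8 + 72 = 64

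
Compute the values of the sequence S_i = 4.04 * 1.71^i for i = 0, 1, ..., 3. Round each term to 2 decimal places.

This is a geometric sequence.
i=0: S_0 = 4.04 * 1.71^0 = 4.04
i=1: S_1 = 4.04 * 1.71^1 ≈ 6.91
i=2: S_2 = 4.04 * 1.71^2 ≈ 11.81
i=3: S_3 = 4.04 * 1.71^3 ≈ 20.2
The first 4 terms are: [4.04, 6.91, 11.81, 20.2]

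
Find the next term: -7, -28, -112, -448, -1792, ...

Ratios: -28 / -7 = 4.0
This is a geometric sequence with common ratio r = 4.
Next term = -1792 * 4 = -7168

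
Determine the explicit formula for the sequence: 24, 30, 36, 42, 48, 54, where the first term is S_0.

Check differences: 30 - 24 = 6
36 - 30 = 6
Common difference d = 6.
First term a = 24.
Formula: S_i = 24 + 6*i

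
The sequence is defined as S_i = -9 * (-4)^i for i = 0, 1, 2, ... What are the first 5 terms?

This is a geometric sequence.
i=0: S_0 = -9 * (-4)^0 = -9
i=1: S_1 = -9 * (-4)^1 = 36
i=2: S_2 = -9 * (-4)^2 = -144
i=3: S_3 = -9 * (-4)^3 = 576
i=4: S_4 = -9 * (-4)^4 = -2304
The first 5 terms are: [-9, 36, -144, 576, -2304]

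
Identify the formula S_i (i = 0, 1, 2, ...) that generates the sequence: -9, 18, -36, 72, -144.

Check ratios: 18 / -9 = -2.0
Common ratio r = -2.
First term a = -9.
Formula: S_i = -9 * (-2)^i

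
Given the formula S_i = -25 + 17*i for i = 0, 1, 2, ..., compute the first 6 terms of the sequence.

This is an arithmetic sequence.
i=0: S_0 = -25 + 17*0 = -25
i=1: S_1 = -25 + 17*1 = -8
i=2: S_2 = -25 + 17*2 = 9
i=3: S_3 = -25 + 17*3 = 26
i=4: S_4 = -25 + 17*4 = 43
i=5: S_5 = -25 + 17*5 = 60
The first 6 terms are: [-25, -8, 9, 26, 43, 60]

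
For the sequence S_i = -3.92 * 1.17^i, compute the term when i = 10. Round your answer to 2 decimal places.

S_10 = -3.92 * 1.17^10 ≈ -3.92 * 4.8068 ≈ -18.84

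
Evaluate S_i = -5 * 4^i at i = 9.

S_9 = -5 * 4^9 = -5 * 262144 = -1310720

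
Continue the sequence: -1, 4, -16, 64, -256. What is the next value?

Ratios: 4 / -1 = -4.0
This is a geometric sequence with common ratio r = -4.
Next term = -256 * -4 = 1024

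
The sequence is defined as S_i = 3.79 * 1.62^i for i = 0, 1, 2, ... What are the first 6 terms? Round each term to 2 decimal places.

This is a geometric sequence.
i=0: S_0 = 3.79 * 1.62^0 = 3.79
i=1: S_1 = 3.79 * 1.62^1 ≈ 6.14
i=2: S_2 = 3.79 * 1.62^2 ≈ 9.95
i=3: S_3 = 3.79 * 1.62^3 ≈ 16.11
i=4: S_4 = 3.79 * 1.62^4 ≈ 26.1
i=5: S_5 = 3.79 * 1.62^5 ≈ 42.29
The first 6 terms are: [3.79, 6.14, 9.95, 16.11, 26.1, 42.29]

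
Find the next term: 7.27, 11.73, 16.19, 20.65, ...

Differences: 11.73 - 7.27 = 4.46
This is an arithmetic sequence with common difference d = 4.46.
Next term = 20.65 + 4.46 = 25.11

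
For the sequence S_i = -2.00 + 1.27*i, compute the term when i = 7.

S_7 = -2.0 + 1.27*7 = -2.0 + 8.89 = 6.89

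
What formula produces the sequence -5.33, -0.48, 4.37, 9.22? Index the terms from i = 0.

Check differences: -0.48 - -5.33 = 4.85
4.37 - -0.48 = 4.85
Common difference d = 4.85.
First term a = -5.33.
Formula: S_i = -5.33 + 4.85*i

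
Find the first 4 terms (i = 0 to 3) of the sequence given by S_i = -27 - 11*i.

This is an arithmetic sequence.
i=0: S_0 = -27 + -11*0 = -27
i=1: S_1 = -27 + -11*1 = -38
i=2: S_2 = -27 + -11*2 = -49
i=3: S_3 = -27 + -11*3 = -60
The first 4 terms are: [-27, -38, -49, -60]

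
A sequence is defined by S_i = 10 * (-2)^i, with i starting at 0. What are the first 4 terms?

This is a geometric sequence.
i=0: S_0 = 10 * (-2)^0 = 10
i=1: S_1 = 10 * (-2)^1 = -20
i=2: S_2 = 10 * (-2)^2 = 40
i=3: S_3 = 10 * (-2)^3 = -80
The first 4 terms are: [10, -20, 40, -80]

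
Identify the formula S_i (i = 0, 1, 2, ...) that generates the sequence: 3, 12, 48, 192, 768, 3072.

Check ratios: 12 / 3 = 4.0
Common ratio r = 4.
First term a = 3.
Formula: S_i = 3 * 4^i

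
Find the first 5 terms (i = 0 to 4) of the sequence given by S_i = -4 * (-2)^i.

This is a geometric sequence.
i=0: S_0 = -4 * (-2)^0 = -4
i=1: S_1 = -4 * (-2)^1 = 8
i=2: S_2 = -4 * (-2)^2 = -16
i=3: S_3 = -4 * (-2)^3 = 32
i=4: S_4 = -4 * (-2)^4 = -64
The first 5 terms are: [-4, 8, -16, 32, -64]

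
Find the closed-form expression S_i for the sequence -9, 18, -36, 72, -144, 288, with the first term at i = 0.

Check ratios: 18 / -9 = -2.0
Common ratio r = -2.
First term a = -9.
Formula: S_i = -9 * (-2)^i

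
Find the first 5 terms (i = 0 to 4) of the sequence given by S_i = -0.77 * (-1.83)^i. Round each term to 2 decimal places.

This is a geometric sequence.
i=0: S_0 = -0.77 * (-1.83)^0 = -0.77
i=1: S_1 = -0.77 * (-1.83)^1 ≈ 1.41
i=2: S_2 = -0.77 * (-1.83)^2 ≈ -2.58
i=3: S_3 = -0.77 * (-1.83)^3 ≈ 4.72
i=4: S_4 = -0.77 * (-1.83)^4 ≈ -8.64
The first 5 terms are: [-0.77, 1.41, -2.58, 4.72, -8.64]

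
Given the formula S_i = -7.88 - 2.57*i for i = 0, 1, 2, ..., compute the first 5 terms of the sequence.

This is an arithmetic sequence.
i=0: S_0 = -7.88 + -2.57*0 = -7.88
i=1: S_1 = -7.88 + -2.57*1 = -10.45
i=2: S_2 = -7.88 + -2.57*2 = -13.02
i=3: S_3 = -7.88 + -2.57*3 = -15.59
i=4: S_4 = -7.88 + -2.57*4 = -18.16
The first 5 terms are: [-7.88, -10.45, -13.02, -15.59, -18.16]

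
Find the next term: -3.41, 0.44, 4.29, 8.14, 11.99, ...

Differences: 0.44 - -3.41 = 3.85
This is an arithmetic sequence with common difference d = 3.85.
Next term = 11.99 + 3.85 = 15.84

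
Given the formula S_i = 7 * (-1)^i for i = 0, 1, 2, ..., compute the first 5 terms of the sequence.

This is a geometric sequence.
i=0: S_0 = 7 * (-1)^0 = 7
i=1: S_1 = 7 * (-1)^1 = -7
i=2: S_2 = 7 * (-1)^2 = 7
i=3: S_3 = 7 * (-1)^3 = -7
i=4: S_4 = 7 * (-1)^4 = 7
The first 5 terms are: [7, -7, 7, -7, 7]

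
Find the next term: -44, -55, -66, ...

Differences: -55 - -44 = -11
This is an arithmetic sequence with common difference d = -11.
Next term = -66 + -11 = -77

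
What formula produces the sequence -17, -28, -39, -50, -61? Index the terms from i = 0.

Check differences: -28 - -17 = -11
-39 - -28 = -11
Common difference d = -11.
First term a = -17.
Formula: S_i = -17 - 11*i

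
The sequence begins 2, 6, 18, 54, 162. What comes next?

Ratios: 6 / 2 = 3.0
This is a geometric sequence with common ratio r = 3.
Next term = 162 * 3 = 486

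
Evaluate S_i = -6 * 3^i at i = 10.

S_10 = -6 * 3^10 = -6 * 59049 = -354294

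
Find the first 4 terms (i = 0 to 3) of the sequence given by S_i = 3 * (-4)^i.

This is a geometric sequence.
i=0: S_0 = 3 * (-4)^0 = 3
i=1: S_1 = 3 * (-4)^1 = -12
i=2: S_2 = 3 * (-4)^2 = 48
i=3: S_3 = 3 * (-4)^3 = -192
The first 4 terms are: [3, -12, 48, -192]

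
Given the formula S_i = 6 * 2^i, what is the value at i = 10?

S_10 = 6 * 2^10 = 6 * 1024 = 6144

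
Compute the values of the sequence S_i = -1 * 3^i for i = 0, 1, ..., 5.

This is a geometric sequence.
i=0: S_0 = -1 * 3^0 = -1
i=1: S_1 = -1 * 3^1 = -3
i=2: S_2 = -1 * 3^2 = -9
i=3: S_3 = -1 * 3^3 = -27
i=4: S_4 = -1 * 3^4 = -81
i=5: S_5 = -1 * 3^5 = -243
The first 6 terms are: [-1, -3, -9, -27, -81, -243]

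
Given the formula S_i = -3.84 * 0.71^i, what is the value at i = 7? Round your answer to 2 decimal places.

S_7 = -3.84 * 0.71^7 ≈ -3.84 * 0.091 ≈ -0.35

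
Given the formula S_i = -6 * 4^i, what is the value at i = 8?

S_8 = -6 * 4^8 = -6 * 65536 = -393216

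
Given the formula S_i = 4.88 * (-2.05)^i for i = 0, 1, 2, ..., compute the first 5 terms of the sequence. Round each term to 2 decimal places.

This is a geometric sequence.
i=0: S_0 = 4.88 * (-2.05)^0 = 4.88
i=1: S_1 = 4.88 * (-2.05)^1 ≈ -10.0
i=2: S_2 = 4.88 * (-2.05)^2 ≈ 20.51
i=3: S_3 = 4.88 * (-2.05)^3 ≈ -42.04
i=4: S_4 = 4.88 * (-2.05)^4 ≈ 86.19
The first 5 terms are: [4.88, -10.0, 20.51, -42.04, 86.19]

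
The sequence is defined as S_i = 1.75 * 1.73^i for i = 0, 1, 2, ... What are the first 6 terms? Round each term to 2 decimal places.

This is a geometric sequence.
i=0: S_0 = 1.75 * 1.73^0 = 1.75
i=1: S_1 = 1.75 * 1.73^1 ≈ 3.03
i=2: S_2 = 1.75 * 1.73^2 ≈ 5.24
i=3: S_3 = 1.75 * 1.73^3 ≈ 9.06
i=4: S_4 = 1.75 * 1.73^4 ≈ 15.68
i=5: S_5 = 1.75 * 1.73^5 ≈ 27.12
The first 6 terms are: [1.75, 3.03, 5.24, 9.06, 15.68, 27.12]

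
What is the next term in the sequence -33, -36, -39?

Differences: -36 - -33 = -3
This is an arithmetic sequence with common difference d = -3.
Next term = -39 + -3 = -42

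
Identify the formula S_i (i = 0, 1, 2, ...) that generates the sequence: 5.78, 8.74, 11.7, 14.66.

Check differences: 8.74 - 5.78 = 2.96
11.7 - 8.74 = 2.96
Common difference d = 2.96.
First term a = 5.78.
Formula: S_i = 5.78 + 2.96*i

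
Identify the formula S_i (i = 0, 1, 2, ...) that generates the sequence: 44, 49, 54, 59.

Check differences: 49 - 44 = 5
54 - 49 = 5
Common difference d = 5.
First term a = 44.
Formula: S_i = 44 + 5*i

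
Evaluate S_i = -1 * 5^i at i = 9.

S_9 = -1 * 5^9 = -1 * 1953125 = -1953125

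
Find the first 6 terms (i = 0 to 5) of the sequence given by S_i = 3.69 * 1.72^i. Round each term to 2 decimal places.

This is a geometric sequence.
i=0: S_0 = 3.69 * 1.72^0 = 3.69
i=1: S_1 = 3.69 * 1.72^1 ≈ 6.35
i=2: S_2 = 3.69 * 1.72^2 ≈ 10.92
i=3: S_3 = 3.69 * 1.72^3 ≈ 18.78
i=4: S_4 = 3.69 * 1.72^4 ≈ 32.3
i=5: S_5 = 3.69 * 1.72^5 ≈ 55.55
The first 6 terms are: [3.69, 6.35, 10.92, 18.78, 32.3, 55.55]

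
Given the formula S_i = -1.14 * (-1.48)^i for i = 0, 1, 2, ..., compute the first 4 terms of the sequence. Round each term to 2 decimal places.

This is a geometric sequence.
i=0: S_0 = -1.14 * (-1.48)^0 = -1.14
i=1: S_1 = -1.14 * (-1.48)^1 ≈ 1.69
i=2: S_2 = -1.14 * (-1.48)^2 ≈ -2.5
i=3: S_3 = -1.14 * (-1.48)^3 ≈ 3.7
The first 4 terms are: [-1.14, 1.69, -2.5, 3.7]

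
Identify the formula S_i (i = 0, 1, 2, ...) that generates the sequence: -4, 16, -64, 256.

Check ratios: 16 / -4 = -4.0
Common ratio r = -4.
First term a = -4.
Formula: S_i = -4 * (-4)^i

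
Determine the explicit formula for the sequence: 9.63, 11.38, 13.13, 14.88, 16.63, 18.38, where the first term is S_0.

Check differences: 11.38 - 9.63 = 1.75
13.13 - 11.38 = 1.75
Common difference d = 1.75.
First term a = 9.63.
Formula: S_i = 9.63 + 1.75*i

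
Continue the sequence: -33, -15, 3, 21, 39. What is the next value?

Differences: -15 - -33 = 18
This is an arithmetic sequence with common difference d = 18.
Next term = 39 + 18 = 57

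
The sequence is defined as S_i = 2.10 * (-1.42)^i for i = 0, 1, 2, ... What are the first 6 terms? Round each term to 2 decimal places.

This is a geometric sequence.
i=0: S_0 = 2.1 * (-1.42)^0 = 2.1
i=1: S_1 = 2.1 * (-1.42)^1 ≈ -2.98
i=2: S_2 = 2.1 * (-1.42)^2 ≈ 4.23
i=3: S_3 = 2.1 * (-1.42)^3 ≈ -6.01
i=4: S_4 = 2.1 * (-1.42)^4 ≈ 8.54
i=5: S_5 = 2.1 * (-1.42)^5 ≈ -12.12
The first 6 terms are: [2.1, -2.98, 4.23, -6.01, 8.54, -12.12]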